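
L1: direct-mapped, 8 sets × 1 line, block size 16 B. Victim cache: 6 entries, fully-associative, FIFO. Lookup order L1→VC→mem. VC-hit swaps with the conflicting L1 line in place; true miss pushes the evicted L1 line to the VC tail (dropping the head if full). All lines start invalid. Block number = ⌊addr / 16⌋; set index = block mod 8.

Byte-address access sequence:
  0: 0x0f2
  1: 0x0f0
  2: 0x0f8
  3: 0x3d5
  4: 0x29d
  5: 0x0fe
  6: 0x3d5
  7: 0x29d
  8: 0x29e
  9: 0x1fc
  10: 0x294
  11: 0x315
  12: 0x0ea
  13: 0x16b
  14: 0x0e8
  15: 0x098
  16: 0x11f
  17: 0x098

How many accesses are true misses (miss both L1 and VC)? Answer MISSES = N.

MISSES = 9

0: 0xf2 (blk 15, set 7) → MISS  vc=[]
1: 0xf0 (blk 15, set 7) → L1-HIT  vc=[]
2: 0xf8 (blk 15, set 7) → L1-HIT  vc=[]
3: 0x3d5 (blk 61, set 5) → MISS  vc=[]
4: 0x29d (blk 41, set 1) → MISS  vc=[]
5: 0xfe (blk 15, set 7) → L1-HIT  vc=[]
6: 0x3d5 (blk 61, set 5) → L1-HIT  vc=[]
7: 0x29d (blk 41, set 1) → L1-HIT  vc=[]
8: 0x29e (blk 41, set 1) → L1-HIT  vc=[]
9: 0x1fc (blk 31, set 7) → MISS  vc=[15]
10: 0x294 (blk 41, set 1) → L1-HIT  vc=[15]
11: 0x315 (blk 49, set 1) → MISS  vc=[15, 41]
12: 0xea (blk 14, set 6) → MISS  vc=[15, 41]
13: 0x16b (blk 22, set 6) → MISS  vc=[15, 41, 14]
14: 0xe8 (blk 14, set 6) → VC-HIT  vc=[15, 41, 22]
15: 0x98 (blk 9, set 1) → MISS  vc=[15, 41, 22, 49]
16: 0x11f (blk 17, set 1) → MISS  vc=[15, 41, 22, 49, 9]
17: 0x98 (blk 9, set 1) → VC-HIT  vc=[15, 41, 22, 49, 17]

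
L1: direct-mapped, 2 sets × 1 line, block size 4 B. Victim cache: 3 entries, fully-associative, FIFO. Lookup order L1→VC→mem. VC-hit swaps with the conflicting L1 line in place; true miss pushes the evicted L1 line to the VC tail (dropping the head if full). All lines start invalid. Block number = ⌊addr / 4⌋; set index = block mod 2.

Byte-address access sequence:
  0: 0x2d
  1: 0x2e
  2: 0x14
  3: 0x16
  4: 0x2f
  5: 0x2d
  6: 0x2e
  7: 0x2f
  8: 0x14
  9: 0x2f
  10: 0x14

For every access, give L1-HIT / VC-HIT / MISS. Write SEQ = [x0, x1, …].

SEQ = [MISS, L1-HIT, MISS, L1-HIT, VC-HIT, L1-HIT, L1-HIT, L1-HIT, VC-HIT, VC-HIT, VC-HIT]

  [0] addr=0x2d blk=11 s=1: MISS | VC []
  [1] addr=0x2e blk=11 s=1: L1-HIT | VC []
  [2] addr=0x14 blk=5 s=1: MISS | VC [11]
  [3] addr=0x16 blk=5 s=1: L1-HIT | VC [11]
  [4] addr=0x2f blk=11 s=1: VC-HIT | VC [5]
  [5] addr=0x2d blk=11 s=1: L1-HIT | VC [5]
  [6] addr=0x2e blk=11 s=1: L1-HIT | VC [5]
  [7] addr=0x2f blk=11 s=1: L1-HIT | VC [5]
  [8] addr=0x14 blk=5 s=1: VC-HIT | VC [11]
  [9] addr=0x2f blk=11 s=1: VC-HIT | VC [5]
  [10] addr=0x14 blk=5 s=1: VC-HIT | VC [11]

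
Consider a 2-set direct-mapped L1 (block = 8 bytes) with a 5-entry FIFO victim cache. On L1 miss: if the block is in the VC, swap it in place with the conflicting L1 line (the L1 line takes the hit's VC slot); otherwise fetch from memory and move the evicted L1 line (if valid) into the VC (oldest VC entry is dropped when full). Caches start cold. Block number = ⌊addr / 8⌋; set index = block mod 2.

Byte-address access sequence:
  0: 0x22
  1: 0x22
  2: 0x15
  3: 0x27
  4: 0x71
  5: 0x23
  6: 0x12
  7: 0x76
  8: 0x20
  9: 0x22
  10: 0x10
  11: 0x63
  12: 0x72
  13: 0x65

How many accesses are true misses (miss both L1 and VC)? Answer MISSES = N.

#0 0x22→b4/s0 MISS; vc=[]
#1 0x22→b4/s0 L1-HIT; vc=[]
#2 0x15→b2/s0 MISS; vc=[4]
#3 0x27→b4/s0 VC-HIT; vc=[2]
#4 0x71→b14/s0 MISS; vc=[2,4]
#5 0x23→b4/s0 VC-HIT; vc=[2,14]
#6 0x12→b2/s0 VC-HIT; vc=[4,14]
#7 0x76→b14/s0 VC-HIT; vc=[4,2]
#8 0x20→b4/s0 VC-HIT; vc=[14,2]
#9 0x22→b4/s0 L1-HIT; vc=[14,2]
#10 0x10→b2/s0 VC-HIT; vc=[14,4]
#11 0x63→b12/s0 MISS; vc=[14,4,2]
#12 0x72→b14/s0 VC-HIT; vc=[12,4,2]
#13 0x65→b12/s0 VC-HIT; vc=[14,4,2]

MISSES = 4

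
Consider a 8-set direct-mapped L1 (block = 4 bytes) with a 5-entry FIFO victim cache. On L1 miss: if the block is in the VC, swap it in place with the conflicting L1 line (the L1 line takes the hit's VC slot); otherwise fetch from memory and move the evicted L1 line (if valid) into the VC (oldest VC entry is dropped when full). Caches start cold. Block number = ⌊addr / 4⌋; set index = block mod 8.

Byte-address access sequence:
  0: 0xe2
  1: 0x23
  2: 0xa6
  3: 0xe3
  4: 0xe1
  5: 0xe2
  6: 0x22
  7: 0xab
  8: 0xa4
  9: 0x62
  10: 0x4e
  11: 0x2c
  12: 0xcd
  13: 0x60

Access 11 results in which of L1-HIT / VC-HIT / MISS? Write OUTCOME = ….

OUTCOME = MISS

  [0] addr=0xe2 blk=56 s=0: MISS | VC []
  [1] addr=0x23 blk=8 s=0: MISS | VC [56]
  [2] addr=0xa6 blk=41 s=1: MISS | VC [56]
  [3] addr=0xe3 blk=56 s=0: VC-HIT | VC [8]
  [4] addr=0xe1 blk=56 s=0: L1-HIT | VC [8]
  [5] addr=0xe2 blk=56 s=0: L1-HIT | VC [8]
  [6] addr=0x22 blk=8 s=0: VC-HIT | VC [56]
  [7] addr=0xab blk=42 s=2: MISS | VC [56]
  [8] addr=0xa4 blk=41 s=1: L1-HIT | VC [56]
  [9] addr=0x62 blk=24 s=0: MISS | VC [56, 8]
  [10] addr=0x4e blk=19 s=3: MISS | VC [56, 8]
  [11] addr=0x2c blk=11 s=3: MISS | VC [56, 8, 19]
  [12] addr=0xcd blk=51 s=3: MISS | VC [56, 8, 19, 11]
  [13] addr=0x60 blk=24 s=0: L1-HIT | VC [56, 8, 19, 11]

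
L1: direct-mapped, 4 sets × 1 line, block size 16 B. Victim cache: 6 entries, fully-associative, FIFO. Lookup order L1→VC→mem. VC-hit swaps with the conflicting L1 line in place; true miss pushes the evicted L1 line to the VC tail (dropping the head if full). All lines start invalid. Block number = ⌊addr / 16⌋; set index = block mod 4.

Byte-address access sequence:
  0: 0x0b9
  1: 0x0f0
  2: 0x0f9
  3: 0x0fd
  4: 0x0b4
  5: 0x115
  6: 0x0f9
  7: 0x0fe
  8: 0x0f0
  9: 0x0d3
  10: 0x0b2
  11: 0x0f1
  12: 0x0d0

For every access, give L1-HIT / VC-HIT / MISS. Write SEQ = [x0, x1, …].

#0 0xb9→b11/s3 MISS; vc=[]
#1 0xf0→b15/s3 MISS; vc=[11]
#2 0xf9→b15/s3 L1-HIT; vc=[11]
#3 0xfd→b15/s3 L1-HIT; vc=[11]
#4 0xb4→b11/s3 VC-HIT; vc=[15]
#5 0x115→b17/s1 MISS; vc=[15]
#6 0xf9→b15/s3 VC-HIT; vc=[11]
#7 0xfe→b15/s3 L1-HIT; vc=[11]
#8 0xf0→b15/s3 L1-HIT; vc=[11]
#9 0xd3→b13/s1 MISS; vc=[11,17]
#10 0xb2→b11/s3 VC-HIT; vc=[15,17]
#11 0xf1→b15/s3 VC-HIT; vc=[11,17]
#12 0xd0→b13/s1 L1-HIT; vc=[11,17]

SEQ = [MISS, MISS, L1-HIT, L1-HIT, VC-HIT, MISS, VC-HIT, L1-HIT, L1-HIT, MISS, VC-HIT, VC-HIT, L1-HIT]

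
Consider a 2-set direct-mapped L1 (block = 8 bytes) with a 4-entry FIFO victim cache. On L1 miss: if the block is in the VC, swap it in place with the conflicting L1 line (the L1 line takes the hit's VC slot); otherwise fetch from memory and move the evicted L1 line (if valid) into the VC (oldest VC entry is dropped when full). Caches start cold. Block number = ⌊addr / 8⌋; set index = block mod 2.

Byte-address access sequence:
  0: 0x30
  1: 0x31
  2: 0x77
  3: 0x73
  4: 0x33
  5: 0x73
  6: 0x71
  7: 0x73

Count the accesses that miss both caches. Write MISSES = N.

  [0] addr=0x30 blk=6 s=0: MISS | VC []
  [1] addr=0x31 blk=6 s=0: L1-HIT | VC []
  [2] addr=0x77 blk=14 s=0: MISS | VC [6]
  [3] addr=0x73 blk=14 s=0: L1-HIT | VC [6]
  [4] addr=0x33 blk=6 s=0: VC-HIT | VC [14]
  [5] addr=0x73 blk=14 s=0: VC-HIT | VC [6]
  [6] addr=0x71 blk=14 s=0: L1-HIT | VC [6]
  [7] addr=0x73 blk=14 s=0: L1-HIT | VC [6]

MISSES = 2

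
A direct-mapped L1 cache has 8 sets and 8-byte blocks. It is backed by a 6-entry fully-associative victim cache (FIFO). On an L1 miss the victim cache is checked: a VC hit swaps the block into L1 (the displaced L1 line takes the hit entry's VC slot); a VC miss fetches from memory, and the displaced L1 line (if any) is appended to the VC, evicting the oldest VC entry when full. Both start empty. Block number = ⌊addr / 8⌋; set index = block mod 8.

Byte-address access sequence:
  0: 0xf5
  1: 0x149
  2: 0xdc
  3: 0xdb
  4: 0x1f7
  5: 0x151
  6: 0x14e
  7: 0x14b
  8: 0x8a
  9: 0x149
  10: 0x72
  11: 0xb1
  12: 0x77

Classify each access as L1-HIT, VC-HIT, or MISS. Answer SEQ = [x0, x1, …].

SEQ = [MISS, MISS, MISS, L1-HIT, MISS, MISS, L1-HIT, L1-HIT, MISS, VC-HIT, MISS, MISS, VC-HIT]

0: 0xf5 (blk 30, set 6) → MISS  vc=[]
1: 0x149 (blk 41, set 1) → MISS  vc=[]
2: 0xdc (blk 27, set 3) → MISS  vc=[]
3: 0xdb (blk 27, set 3) → L1-HIT  vc=[]
4: 0x1f7 (blk 62, set 6) → MISS  vc=[30]
5: 0x151 (blk 42, set 2) → MISS  vc=[30]
6: 0x14e (blk 41, set 1) → L1-HIT  vc=[30]
7: 0x14b (blk 41, set 1) → L1-HIT  vc=[30]
8: 0x8a (blk 17, set 1) → MISS  vc=[30, 41]
9: 0x149 (blk 41, set 1) → VC-HIT  vc=[30, 17]
10: 0x72 (blk 14, set 6) → MISS  vc=[30, 17, 62]
11: 0xb1 (blk 22, set 6) → MISS  vc=[30, 17, 62, 14]
12: 0x77 (blk 14, set 6) → VC-HIT  vc=[30, 17, 62, 22]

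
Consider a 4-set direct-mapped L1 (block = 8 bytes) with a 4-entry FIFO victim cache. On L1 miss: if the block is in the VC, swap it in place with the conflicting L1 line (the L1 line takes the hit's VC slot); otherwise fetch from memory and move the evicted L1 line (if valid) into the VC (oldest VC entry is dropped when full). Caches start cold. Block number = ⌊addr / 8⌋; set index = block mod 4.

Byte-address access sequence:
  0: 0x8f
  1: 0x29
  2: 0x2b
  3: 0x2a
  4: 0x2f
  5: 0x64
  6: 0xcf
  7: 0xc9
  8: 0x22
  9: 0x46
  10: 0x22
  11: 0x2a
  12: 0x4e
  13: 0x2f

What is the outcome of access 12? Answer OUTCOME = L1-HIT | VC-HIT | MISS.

OUTCOME = MISS

  [0] addr=0x8f blk=17 s=1: MISS | VC []
  [1] addr=0x29 blk=5 s=1: MISS | VC [17]
  [2] addr=0x2b blk=5 s=1: L1-HIT | VC [17]
  [3] addr=0x2a blk=5 s=1: L1-HIT | VC [17]
  [4] addr=0x2f blk=5 s=1: L1-HIT | VC [17]
  [5] addr=0x64 blk=12 s=0: MISS | VC [17]
  [6] addr=0xcf blk=25 s=1: MISS | VC [17, 5]
  [7] addr=0xc9 blk=25 s=1: L1-HIT | VC [17, 5]
  [8] addr=0x22 blk=4 s=0: MISS | VC [17, 5, 12]
  [9] addr=0x46 blk=8 s=0: MISS | VC [17, 5, 12, 4]
  [10] addr=0x22 blk=4 s=0: VC-HIT | VC [17, 5, 12, 8]
  [11] addr=0x2a blk=5 s=1: VC-HIT | VC [17, 25, 12, 8]
  [12] addr=0x4e blk=9 s=1: MISS | VC [25, 12, 8, 5]
  [13] addr=0x2f blk=5 s=1: VC-HIT | VC [25, 12, 8, 9]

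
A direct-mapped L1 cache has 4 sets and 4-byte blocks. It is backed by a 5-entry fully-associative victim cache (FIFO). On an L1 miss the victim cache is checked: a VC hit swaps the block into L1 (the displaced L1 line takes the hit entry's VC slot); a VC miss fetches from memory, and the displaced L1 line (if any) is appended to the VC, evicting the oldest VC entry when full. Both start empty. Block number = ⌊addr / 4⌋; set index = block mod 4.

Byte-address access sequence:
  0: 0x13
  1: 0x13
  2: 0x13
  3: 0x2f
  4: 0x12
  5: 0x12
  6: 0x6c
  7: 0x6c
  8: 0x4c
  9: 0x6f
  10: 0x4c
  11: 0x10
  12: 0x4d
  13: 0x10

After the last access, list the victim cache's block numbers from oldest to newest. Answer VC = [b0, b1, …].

VC = [11, 27]

0: 0x13 (blk 4, set 0) → MISS  vc=[]
1: 0x13 (blk 4, set 0) → L1-HIT  vc=[]
2: 0x13 (blk 4, set 0) → L1-HIT  vc=[]
3: 0x2f (blk 11, set 3) → MISS  vc=[]
4: 0x12 (blk 4, set 0) → L1-HIT  vc=[]
5: 0x12 (blk 4, set 0) → L1-HIT  vc=[]
6: 0x6c (blk 27, set 3) → MISS  vc=[11]
7: 0x6c (blk 27, set 3) → L1-HIT  vc=[11]
8: 0x4c (blk 19, set 3) → MISS  vc=[11, 27]
9: 0x6f (blk 27, set 3) → VC-HIT  vc=[11, 19]
10: 0x4c (blk 19, set 3) → VC-HIT  vc=[11, 27]
11: 0x10 (blk 4, set 0) → L1-HIT  vc=[11, 27]
12: 0x4d (blk 19, set 3) → L1-HIT  vc=[11, 27]
13: 0x10 (blk 4, set 0) → L1-HIT  vc=[11, 27]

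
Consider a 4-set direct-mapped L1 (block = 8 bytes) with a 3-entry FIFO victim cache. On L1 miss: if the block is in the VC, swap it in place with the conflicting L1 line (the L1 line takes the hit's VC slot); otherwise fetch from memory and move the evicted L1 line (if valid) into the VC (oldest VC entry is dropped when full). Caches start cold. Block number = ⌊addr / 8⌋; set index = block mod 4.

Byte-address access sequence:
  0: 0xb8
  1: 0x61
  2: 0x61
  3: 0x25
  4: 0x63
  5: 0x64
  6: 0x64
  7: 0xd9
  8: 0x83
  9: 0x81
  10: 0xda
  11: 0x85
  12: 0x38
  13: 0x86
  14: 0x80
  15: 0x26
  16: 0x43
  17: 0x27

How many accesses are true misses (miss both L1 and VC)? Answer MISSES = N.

  [0] addr=0xb8 blk=23 s=3: MISS | VC []
  [1] addr=0x61 blk=12 s=0: MISS | VC []
  [2] addr=0x61 blk=12 s=0: L1-HIT | VC []
  [3] addr=0x25 blk=4 s=0: MISS | VC [12]
  [4] addr=0x63 blk=12 s=0: VC-HIT | VC [4]
  [5] addr=0x64 blk=12 s=0: L1-HIT | VC [4]
  [6] addr=0x64 blk=12 s=0: L1-HIT | VC [4]
  [7] addr=0xd9 blk=27 s=3: MISS | VC [4, 23]
  [8] addr=0x83 blk=16 s=0: MISS | VC [4, 23, 12]
  [9] addr=0x81 blk=16 s=0: L1-HIT | VC [4, 23, 12]
  [10] addr=0xda blk=27 s=3: L1-HIT | VC [4, 23, 12]
  [11] addr=0x85 blk=16 s=0: L1-HIT | VC [4, 23, 12]
  [12] addr=0x38 blk=7 s=3: MISS | VC [23, 12, 27]
  [13] addr=0x86 blk=16 s=0: L1-HIT | VC [23, 12, 27]
  [14] addr=0x80 blk=16 s=0: L1-HIT | VC [23, 12, 27]
  [15] addr=0x26 blk=4 s=0: MISS | VC [12, 27, 16]
  [16] addr=0x43 blk=8 s=0: MISS | VC [27, 16, 4]
  [17] addr=0x27 blk=4 s=0: VC-HIT | VC [27, 16, 8]

MISSES = 8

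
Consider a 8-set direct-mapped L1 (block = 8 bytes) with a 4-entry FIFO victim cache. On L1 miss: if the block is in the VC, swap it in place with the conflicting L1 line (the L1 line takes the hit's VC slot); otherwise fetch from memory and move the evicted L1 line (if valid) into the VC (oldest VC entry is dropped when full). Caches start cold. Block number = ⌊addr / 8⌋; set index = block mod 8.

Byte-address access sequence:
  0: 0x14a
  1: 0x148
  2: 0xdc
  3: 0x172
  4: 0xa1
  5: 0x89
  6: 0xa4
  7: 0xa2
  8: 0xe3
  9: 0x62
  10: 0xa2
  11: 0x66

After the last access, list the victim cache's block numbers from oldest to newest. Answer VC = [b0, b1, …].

0: 0x14a (blk 41, set 1) → MISS  vc=[]
1: 0x148 (blk 41, set 1) → L1-HIT  vc=[]
2: 0xdc (blk 27, set 3) → MISS  vc=[]
3: 0x172 (blk 46, set 6) → MISS  vc=[]
4: 0xa1 (blk 20, set 4) → MISS  vc=[]
5: 0x89 (blk 17, set 1) → MISS  vc=[41]
6: 0xa4 (blk 20, set 4) → L1-HIT  vc=[41]
7: 0xa2 (blk 20, set 4) → L1-HIT  vc=[41]
8: 0xe3 (blk 28, set 4) → MISS  vc=[41, 20]
9: 0x62 (blk 12, set 4) → MISS  vc=[41, 20, 28]
10: 0xa2 (blk 20, set 4) → VC-HIT  vc=[41, 12, 28]
11: 0x66 (blk 12, set 4) → VC-HIT  vc=[41, 20, 28]

VC = [41, 20, 28]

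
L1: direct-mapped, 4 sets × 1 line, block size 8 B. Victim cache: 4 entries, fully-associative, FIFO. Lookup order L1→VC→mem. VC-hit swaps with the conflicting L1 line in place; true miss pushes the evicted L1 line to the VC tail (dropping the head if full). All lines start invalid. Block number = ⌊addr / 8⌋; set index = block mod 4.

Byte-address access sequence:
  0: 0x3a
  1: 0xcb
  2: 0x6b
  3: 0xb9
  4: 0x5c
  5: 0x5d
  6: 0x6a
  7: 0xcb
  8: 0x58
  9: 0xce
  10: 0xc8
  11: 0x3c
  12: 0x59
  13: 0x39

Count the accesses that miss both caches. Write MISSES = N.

MISSES = 5

  [0] addr=0x3a blk=7 s=3: MISS | VC []
  [1] addr=0xcb blk=25 s=1: MISS | VC []
  [2] addr=0x6b blk=13 s=1: MISS | VC [25]
  [3] addr=0xb9 blk=23 s=3: MISS | VC [25, 7]
  [4] addr=0x5c blk=11 s=3: MISS | VC [25, 7, 23]
  [5] addr=0x5d blk=11 s=3: L1-HIT | VC [25, 7, 23]
  [6] addr=0x6a blk=13 s=1: L1-HIT | VC [25, 7, 23]
  [7] addr=0xcb blk=25 s=1: VC-HIT | VC [13, 7, 23]
  [8] addr=0x58 blk=11 s=3: L1-HIT | VC [13, 7, 23]
  [9] addr=0xce blk=25 s=1: L1-HIT | VC [13, 7, 23]
  [10] addr=0xc8 blk=25 s=1: L1-HIT | VC [13, 7, 23]
  [11] addr=0x3c blk=7 s=3: VC-HIT | VC [13, 11, 23]
  [12] addr=0x59 blk=11 s=3: VC-HIT | VC [13, 7, 23]
  [13] addr=0x39 blk=7 s=3: VC-HIT | VC [13, 11, 23]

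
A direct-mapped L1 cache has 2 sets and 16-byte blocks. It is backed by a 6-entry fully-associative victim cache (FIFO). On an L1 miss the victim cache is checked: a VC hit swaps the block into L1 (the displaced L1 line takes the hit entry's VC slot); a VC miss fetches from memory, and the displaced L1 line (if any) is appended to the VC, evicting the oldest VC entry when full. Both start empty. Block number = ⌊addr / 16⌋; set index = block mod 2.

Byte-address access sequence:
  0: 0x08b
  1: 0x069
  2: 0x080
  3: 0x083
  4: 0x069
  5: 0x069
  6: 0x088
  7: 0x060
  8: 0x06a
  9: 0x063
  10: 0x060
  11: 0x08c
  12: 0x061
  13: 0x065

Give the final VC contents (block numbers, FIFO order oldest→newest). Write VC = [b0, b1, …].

VC = [8]

  [0] addr=0x8b blk=8 s=0: MISS | VC []
  [1] addr=0x69 blk=6 s=0: MISS | VC [8]
  [2] addr=0x80 blk=8 s=0: VC-HIT | VC [6]
  [3] addr=0x83 blk=8 s=0: L1-HIT | VC [6]
  [4] addr=0x69 blk=6 s=0: VC-HIT | VC [8]
  [5] addr=0x69 blk=6 s=0: L1-HIT | VC [8]
  [6] addr=0x88 blk=8 s=0: VC-HIT | VC [6]
  [7] addr=0x60 blk=6 s=0: VC-HIT | VC [8]
  [8] addr=0x6a blk=6 s=0: L1-HIT | VC [8]
  [9] addr=0x63 blk=6 s=0: L1-HIT | VC [8]
  [10] addr=0x60 blk=6 s=0: L1-HIT | VC [8]
  [11] addr=0x8c blk=8 s=0: VC-HIT | VC [6]
  [12] addr=0x61 blk=6 s=0: VC-HIT | VC [8]
  [13] addr=0x65 blk=6 s=0: L1-HIT | VC [8]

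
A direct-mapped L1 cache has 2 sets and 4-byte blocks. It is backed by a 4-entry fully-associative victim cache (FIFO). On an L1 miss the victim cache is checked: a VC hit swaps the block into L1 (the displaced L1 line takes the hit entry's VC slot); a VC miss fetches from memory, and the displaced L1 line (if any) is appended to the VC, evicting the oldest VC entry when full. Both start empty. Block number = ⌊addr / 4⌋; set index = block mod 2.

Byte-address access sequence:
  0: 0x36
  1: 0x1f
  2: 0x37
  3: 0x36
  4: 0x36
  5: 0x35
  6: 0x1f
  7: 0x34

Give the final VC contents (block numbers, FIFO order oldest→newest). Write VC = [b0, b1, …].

VC = [7]

#0 0x36→b13/s1 MISS; vc=[]
#1 0x1f→b7/s1 MISS; vc=[13]
#2 0x37→b13/s1 VC-HIT; vc=[7]
#3 0x36→b13/s1 L1-HIT; vc=[7]
#4 0x36→b13/s1 L1-HIT; vc=[7]
#5 0x35→b13/s1 L1-HIT; vc=[7]
#6 0x1f→b7/s1 VC-HIT; vc=[13]
#7 0x34→b13/s1 VC-HIT; vc=[7]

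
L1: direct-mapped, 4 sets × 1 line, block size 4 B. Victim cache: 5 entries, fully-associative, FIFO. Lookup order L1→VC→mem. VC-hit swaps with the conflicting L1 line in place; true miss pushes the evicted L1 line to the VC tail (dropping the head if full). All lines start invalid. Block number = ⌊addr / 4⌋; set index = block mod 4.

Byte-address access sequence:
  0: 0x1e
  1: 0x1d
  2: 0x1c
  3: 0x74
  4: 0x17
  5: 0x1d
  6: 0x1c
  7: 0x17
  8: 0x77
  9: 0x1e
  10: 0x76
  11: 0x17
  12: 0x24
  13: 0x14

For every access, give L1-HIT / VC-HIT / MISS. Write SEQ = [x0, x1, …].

  [0] addr=0x1e blk=7 s=3: MISS | VC []
  [1] addr=0x1d blk=7 s=3: L1-HIT | VC []
  [2] addr=0x1c blk=7 s=3: L1-HIT | VC []
  [3] addr=0x74 blk=29 s=1: MISS | VC []
  [4] addr=0x17 blk=5 s=1: MISS | VC [29]
  [5] addr=0x1d blk=7 s=3: L1-HIT | VC [29]
  [6] addr=0x1c blk=7 s=3: L1-HIT | VC [29]
  [7] addr=0x17 blk=5 s=1: L1-HIT | VC [29]
  [8] addr=0x77 blk=29 s=1: VC-HIT | VC [5]
  [9] addr=0x1e blk=7 s=3: L1-HIT | VC [5]
  [10] addr=0x76 blk=29 s=1: L1-HIT | VC [5]
  [11] addr=0x17 blk=5 s=1: VC-HIT | VC [29]
  [12] addr=0x24 blk=9 s=1: MISS | VC [29, 5]
  [13] addr=0x14 blk=5 s=1: VC-HIT | VC [29, 9]

SEQ = [MISS, L1-HIT, L1-HIT, MISS, MISS, L1-HIT, L1-HIT, L1-HIT, VC-HIT, L1-HIT, L1-HIT, VC-HIT, MISS, VC-HIT]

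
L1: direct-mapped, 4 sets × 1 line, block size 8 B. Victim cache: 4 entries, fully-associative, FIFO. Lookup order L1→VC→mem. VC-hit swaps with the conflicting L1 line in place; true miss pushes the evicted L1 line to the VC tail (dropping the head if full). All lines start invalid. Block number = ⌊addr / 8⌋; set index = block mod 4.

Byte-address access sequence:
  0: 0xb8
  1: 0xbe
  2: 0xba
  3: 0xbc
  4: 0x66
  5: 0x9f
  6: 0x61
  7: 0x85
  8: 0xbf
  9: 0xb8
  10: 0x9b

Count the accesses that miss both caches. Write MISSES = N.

MISSES = 4

  [0] addr=0xb8 blk=23 s=3: MISS | VC []
  [1] addr=0xbe blk=23 s=3: L1-HIT | VC []
  [2] addr=0xba blk=23 s=3: L1-HIT | VC []
  [3] addr=0xbc blk=23 s=3: L1-HIT | VC []
  [4] addr=0x66 blk=12 s=0: MISS | VC []
  [5] addr=0x9f blk=19 s=3: MISS | VC [23]
  [6] addr=0x61 blk=12 s=0: L1-HIT | VC [23]
  [7] addr=0x85 blk=16 s=0: MISS | VC [23, 12]
  [8] addr=0xbf blk=23 s=3: VC-HIT | VC [19, 12]
  [9] addr=0xb8 blk=23 s=3: L1-HIT | VC [19, 12]
  [10] addr=0x9b blk=19 s=3: VC-HIT | VC [23, 12]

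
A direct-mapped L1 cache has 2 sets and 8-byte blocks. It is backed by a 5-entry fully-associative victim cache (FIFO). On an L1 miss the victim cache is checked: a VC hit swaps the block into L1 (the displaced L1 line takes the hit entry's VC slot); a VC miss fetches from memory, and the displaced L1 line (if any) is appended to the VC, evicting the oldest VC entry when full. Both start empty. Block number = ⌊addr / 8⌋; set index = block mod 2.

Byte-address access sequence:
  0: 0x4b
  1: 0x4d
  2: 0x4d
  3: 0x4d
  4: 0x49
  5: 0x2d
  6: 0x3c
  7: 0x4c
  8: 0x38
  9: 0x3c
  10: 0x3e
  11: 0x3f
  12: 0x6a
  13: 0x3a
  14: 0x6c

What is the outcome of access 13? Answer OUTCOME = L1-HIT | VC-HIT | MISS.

0: 0x4b (blk 9, set 1) → MISS  vc=[]
1: 0x4d (blk 9, set 1) → L1-HIT  vc=[]
2: 0x4d (blk 9, set 1) → L1-HIT  vc=[]
3: 0x4d (blk 9, set 1) → L1-HIT  vc=[]
4: 0x49 (blk 9, set 1) → L1-HIT  vc=[]
5: 0x2d (blk 5, set 1) → MISS  vc=[9]
6: 0x3c (blk 7, set 1) → MISS  vc=[9, 5]
7: 0x4c (blk 9, set 1) → VC-HIT  vc=[7, 5]
8: 0x38 (blk 7, set 1) → VC-HIT  vc=[9, 5]
9: 0x3c (blk 7, set 1) → L1-HIT  vc=[9, 5]
10: 0x3e (blk 7, set 1) → L1-HIT  vc=[9, 5]
11: 0x3f (blk 7, set 1) → L1-HIT  vc=[9, 5]
12: 0x6a (blk 13, set 1) → MISS  vc=[9, 5, 7]
13: 0x3a (blk 7, set 1) → VC-HIT  vc=[9, 5, 13]
14: 0x6c (blk 13, set 1) → VC-HIT  vc=[9, 5, 7]

OUTCOME = VC-HIT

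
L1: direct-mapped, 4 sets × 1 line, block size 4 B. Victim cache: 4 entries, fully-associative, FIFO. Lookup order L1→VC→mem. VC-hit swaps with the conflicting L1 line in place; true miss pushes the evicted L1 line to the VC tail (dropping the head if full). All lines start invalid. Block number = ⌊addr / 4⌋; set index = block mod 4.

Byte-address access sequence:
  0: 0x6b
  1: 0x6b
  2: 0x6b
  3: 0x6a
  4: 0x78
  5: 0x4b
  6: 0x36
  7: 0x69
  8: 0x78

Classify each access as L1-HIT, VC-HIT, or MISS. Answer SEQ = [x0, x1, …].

SEQ = [MISS, L1-HIT, L1-HIT, L1-HIT, MISS, MISS, MISS, VC-HIT, VC-HIT]

  [0] addr=0x6b blk=26 s=2: MISS | VC []
  [1] addr=0x6b blk=26 s=2: L1-HIT | VC []
  [2] addr=0x6b blk=26 s=2: L1-HIT | VC []
  [3] addr=0x6a blk=26 s=2: L1-HIT | VC []
  [4] addr=0x78 blk=30 s=2: MISS | VC [26]
  [5] addr=0x4b blk=18 s=2: MISS | VC [26, 30]
  [6] addr=0x36 blk=13 s=1: MISS | VC [26, 30]
  [7] addr=0x69 blk=26 s=2: VC-HIT | VC [18, 30]
  [8] addr=0x78 blk=30 s=2: VC-HIT | VC [18, 26]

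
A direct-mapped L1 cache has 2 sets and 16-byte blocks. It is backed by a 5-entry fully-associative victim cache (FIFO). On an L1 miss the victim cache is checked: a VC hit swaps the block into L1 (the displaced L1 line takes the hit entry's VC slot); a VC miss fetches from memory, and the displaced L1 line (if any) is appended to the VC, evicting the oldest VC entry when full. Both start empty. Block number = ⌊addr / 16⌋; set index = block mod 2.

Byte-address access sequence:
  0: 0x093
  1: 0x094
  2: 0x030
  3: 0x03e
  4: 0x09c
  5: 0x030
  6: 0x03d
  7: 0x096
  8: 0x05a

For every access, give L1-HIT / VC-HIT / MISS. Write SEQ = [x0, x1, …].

0: 0x93 (blk 9, set 1) → MISS  vc=[]
1: 0x94 (blk 9, set 1) → L1-HIT  vc=[]
2: 0x30 (blk 3, set 1) → MISS  vc=[9]
3: 0x3e (blk 3, set 1) → L1-HIT  vc=[9]
4: 0x9c (blk 9, set 1) → VC-HIT  vc=[3]
5: 0x30 (blk 3, set 1) → VC-HIT  vc=[9]
6: 0x3d (blk 3, set 1) → L1-HIT  vc=[9]
7: 0x96 (blk 9, set 1) → VC-HIT  vc=[3]
8: 0x5a (blk 5, set 1) → MISS  vc=[3, 9]

SEQ = [MISS, L1-HIT, MISS, L1-HIT, VC-HIT, VC-HIT, L1-HIT, VC-HIT, MISS]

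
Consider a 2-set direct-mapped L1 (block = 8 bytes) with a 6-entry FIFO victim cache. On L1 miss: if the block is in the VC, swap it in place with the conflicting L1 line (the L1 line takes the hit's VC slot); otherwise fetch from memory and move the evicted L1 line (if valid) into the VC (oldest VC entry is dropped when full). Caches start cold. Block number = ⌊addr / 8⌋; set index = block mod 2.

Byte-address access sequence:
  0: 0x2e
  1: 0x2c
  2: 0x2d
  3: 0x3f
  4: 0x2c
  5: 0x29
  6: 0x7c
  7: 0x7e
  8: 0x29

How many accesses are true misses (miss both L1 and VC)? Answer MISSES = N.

MISSES = 3

  [0] addr=0x2e blk=5 s=1: MISS | VC []
  [1] addr=0x2c blk=5 s=1: L1-HIT | VC []
  [2] addr=0x2d blk=5 s=1: L1-HIT | VC []
  [3] addr=0x3f blk=7 s=1: MISS | VC [5]
  [4] addr=0x2c blk=5 s=1: VC-HIT | VC [7]
  [5] addr=0x29 blk=5 s=1: L1-HIT | VC [7]
  [6] addr=0x7c blk=15 s=1: MISS | VC [7, 5]
  [7] addr=0x7e blk=15 s=1: L1-HIT | VC [7, 5]
  [8] addr=0x29 blk=5 s=1: VC-HIT | VC [7, 15]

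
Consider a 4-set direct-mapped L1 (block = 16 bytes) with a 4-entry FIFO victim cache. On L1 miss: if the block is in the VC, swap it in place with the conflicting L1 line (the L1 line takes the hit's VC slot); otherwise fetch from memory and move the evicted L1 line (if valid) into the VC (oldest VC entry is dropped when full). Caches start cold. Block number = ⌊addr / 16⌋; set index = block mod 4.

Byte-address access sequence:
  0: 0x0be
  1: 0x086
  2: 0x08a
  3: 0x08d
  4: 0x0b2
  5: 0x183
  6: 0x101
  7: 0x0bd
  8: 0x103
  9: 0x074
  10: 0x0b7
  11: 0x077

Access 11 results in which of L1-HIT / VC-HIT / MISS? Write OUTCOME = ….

OUTCOME = VC-HIT

0: 0xbe (blk 11, set 3) → MISS  vc=[]
1: 0x86 (blk 8, set 0) → MISS  vc=[]
2: 0x8a (blk 8, set 0) → L1-HIT  vc=[]
3: 0x8d (blk 8, set 0) → L1-HIT  vc=[]
4: 0xb2 (blk 11, set 3) → L1-HIT  vc=[]
5: 0x183 (blk 24, set 0) → MISS  vc=[8]
6: 0x101 (blk 16, set 0) → MISS  vc=[8, 24]
7: 0xbd (blk 11, set 3) → L1-HIT  vc=[8, 24]
8: 0x103 (blk 16, set 0) → L1-HIT  vc=[8, 24]
9: 0x74 (blk 7, set 3) → MISS  vc=[8, 24, 11]
10: 0xb7 (blk 11, set 3) → VC-HIT  vc=[8, 24, 7]
11: 0x77 (blk 7, set 3) → VC-HIT  vc=[8, 24, 11]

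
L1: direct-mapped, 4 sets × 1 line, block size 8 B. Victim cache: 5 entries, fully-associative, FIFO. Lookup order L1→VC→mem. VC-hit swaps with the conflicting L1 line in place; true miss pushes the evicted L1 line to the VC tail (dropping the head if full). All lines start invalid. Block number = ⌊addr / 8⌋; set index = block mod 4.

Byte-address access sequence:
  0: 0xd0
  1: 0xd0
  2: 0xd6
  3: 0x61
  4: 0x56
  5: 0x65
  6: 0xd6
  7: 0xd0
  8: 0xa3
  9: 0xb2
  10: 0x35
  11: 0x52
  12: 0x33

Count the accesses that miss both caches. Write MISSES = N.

MISSES = 6

0: 0xd0 (blk 26, set 2) → MISS  vc=[]
1: 0xd0 (blk 26, set 2) → L1-HIT  vc=[]
2: 0xd6 (blk 26, set 2) → L1-HIT  vc=[]
3: 0x61 (blk 12, set 0) → MISS  vc=[]
4: 0x56 (blk 10, set 2) → MISS  vc=[26]
5: 0x65 (blk 12, set 0) → L1-HIT  vc=[26]
6: 0xd6 (blk 26, set 2) → VC-HIT  vc=[10]
7: 0xd0 (blk 26, set 2) → L1-HIT  vc=[10]
8: 0xa3 (blk 20, set 0) → MISS  vc=[10, 12]
9: 0xb2 (blk 22, set 2) → MISS  vc=[10, 12, 26]
10: 0x35 (blk 6, set 2) → MISS  vc=[10, 12, 26, 22]
11: 0x52 (blk 10, set 2) → VC-HIT  vc=[6, 12, 26, 22]
12: 0x33 (blk 6, set 2) → VC-HIT  vc=[10, 12, 26, 22]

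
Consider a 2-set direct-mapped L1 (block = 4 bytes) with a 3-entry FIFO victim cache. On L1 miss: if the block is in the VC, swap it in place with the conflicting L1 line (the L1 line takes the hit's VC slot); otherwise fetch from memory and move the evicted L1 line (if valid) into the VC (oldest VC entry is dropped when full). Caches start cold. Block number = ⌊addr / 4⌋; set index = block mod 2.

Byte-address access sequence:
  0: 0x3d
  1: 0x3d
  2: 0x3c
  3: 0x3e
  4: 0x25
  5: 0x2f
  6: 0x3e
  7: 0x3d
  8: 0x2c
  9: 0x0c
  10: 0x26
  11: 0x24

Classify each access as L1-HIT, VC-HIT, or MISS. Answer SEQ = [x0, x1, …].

0: 0x3d (blk 15, set 1) → MISS  vc=[]
1: 0x3d (blk 15, set 1) → L1-HIT  vc=[]
2: 0x3c (blk 15, set 1) → L1-HIT  vc=[]
3: 0x3e (blk 15, set 1) → L1-HIT  vc=[]
4: 0x25 (blk 9, set 1) → MISS  vc=[15]
5: 0x2f (blk 11, set 1) → MISS  vc=[15, 9]
6: 0x3e (blk 15, set 1) → VC-HIT  vc=[11, 9]
7: 0x3d (blk 15, set 1) → L1-HIT  vc=[11, 9]
8: 0x2c (blk 11, set 1) → VC-HIT  vc=[15, 9]
9: 0xc (blk 3, set 1) → MISS  vc=[15, 9, 11]
10: 0x26 (blk 9, set 1) → VC-HIT  vc=[15, 3, 11]
11: 0x24 (blk 9, set 1) → L1-HIT  vc=[15, 3, 11]

SEQ = [MISS, L1-HIT, L1-HIT, L1-HIT, MISS, MISS, VC-HIT, L1-HIT, VC-HIT, MISS, VC-HIT, L1-HIT]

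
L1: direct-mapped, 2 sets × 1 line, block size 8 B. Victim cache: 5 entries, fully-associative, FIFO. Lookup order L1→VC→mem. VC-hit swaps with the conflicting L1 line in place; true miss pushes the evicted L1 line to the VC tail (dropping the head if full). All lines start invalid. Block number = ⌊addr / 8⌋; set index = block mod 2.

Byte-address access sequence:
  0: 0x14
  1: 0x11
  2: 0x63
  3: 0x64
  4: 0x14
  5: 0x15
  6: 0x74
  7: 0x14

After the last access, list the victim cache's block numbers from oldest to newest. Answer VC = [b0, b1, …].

VC = [12, 14]

0: 0x14 (blk 2, set 0) → MISS  vc=[]
1: 0x11 (blk 2, set 0) → L1-HIT  vc=[]
2: 0x63 (blk 12, set 0) → MISS  vc=[2]
3: 0x64 (blk 12, set 0) → L1-HIT  vc=[2]
4: 0x14 (blk 2, set 0) → VC-HIT  vc=[12]
5: 0x15 (blk 2, set 0) → L1-HIT  vc=[12]
6: 0x74 (blk 14, set 0) → MISS  vc=[12, 2]
7: 0x14 (blk 2, set 0) → VC-HIT  vc=[12, 14]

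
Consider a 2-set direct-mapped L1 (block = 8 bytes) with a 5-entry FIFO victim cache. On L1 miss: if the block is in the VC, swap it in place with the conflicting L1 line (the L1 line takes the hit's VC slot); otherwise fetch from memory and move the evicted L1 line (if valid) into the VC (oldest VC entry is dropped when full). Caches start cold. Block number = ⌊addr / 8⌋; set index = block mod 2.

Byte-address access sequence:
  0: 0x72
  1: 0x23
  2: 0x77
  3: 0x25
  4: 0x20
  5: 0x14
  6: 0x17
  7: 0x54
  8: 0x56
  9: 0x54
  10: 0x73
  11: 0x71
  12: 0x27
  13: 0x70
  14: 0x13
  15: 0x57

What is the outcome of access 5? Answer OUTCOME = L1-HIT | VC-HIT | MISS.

OUTCOME = MISS

0: 0x72 (blk 14, set 0) → MISS  vc=[]
1: 0x23 (blk 4, set 0) → MISS  vc=[14]
2: 0x77 (blk 14, set 0) → VC-HIT  vc=[4]
3: 0x25 (blk 4, set 0) → VC-HIT  vc=[14]
4: 0x20 (blk 4, set 0) → L1-HIT  vc=[14]
5: 0x14 (blk 2, set 0) → MISS  vc=[14, 4]
6: 0x17 (blk 2, set 0) → L1-HIT  vc=[14, 4]
7: 0x54 (blk 10, set 0) → MISS  vc=[14, 4, 2]
8: 0x56 (blk 10, set 0) → L1-HIT  vc=[14, 4, 2]
9: 0x54 (blk 10, set 0) → L1-HIT  vc=[14, 4, 2]
10: 0x73 (blk 14, set 0) → VC-HIT  vc=[10, 4, 2]
11: 0x71 (blk 14, set 0) → L1-HIT  vc=[10, 4, 2]
12: 0x27 (blk 4, set 0) → VC-HIT  vc=[10, 14, 2]
13: 0x70 (blk 14, set 0) → VC-HIT  vc=[10, 4, 2]
14: 0x13 (blk 2, set 0) → VC-HIT  vc=[10, 4, 14]
15: 0x57 (blk 10, set 0) → VC-HIT  vc=[2, 4, 14]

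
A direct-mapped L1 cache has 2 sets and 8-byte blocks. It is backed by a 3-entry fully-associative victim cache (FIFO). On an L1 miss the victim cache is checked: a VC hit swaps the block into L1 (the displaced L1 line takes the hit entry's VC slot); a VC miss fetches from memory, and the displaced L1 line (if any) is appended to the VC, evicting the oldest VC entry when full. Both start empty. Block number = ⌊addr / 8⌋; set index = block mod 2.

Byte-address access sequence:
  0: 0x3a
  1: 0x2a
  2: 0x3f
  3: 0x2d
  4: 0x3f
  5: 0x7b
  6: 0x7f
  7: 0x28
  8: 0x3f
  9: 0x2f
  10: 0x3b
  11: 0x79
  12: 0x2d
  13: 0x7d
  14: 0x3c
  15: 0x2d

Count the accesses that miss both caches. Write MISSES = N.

0: 0x3a (blk 7, set 1) → MISS  vc=[]
1: 0x2a (blk 5, set 1) → MISS  vc=[7]
2: 0x3f (blk 7, set 1) → VC-HIT  vc=[5]
3: 0x2d (blk 5, set 1) → VC-HIT  vc=[7]
4: 0x3f (blk 7, set 1) → VC-HIT  vc=[5]
5: 0x7b (blk 15, set 1) → MISS  vc=[5, 7]
6: 0x7f (blk 15, set 1) → L1-HIT  vc=[5, 7]
7: 0x28 (blk 5, set 1) → VC-HIT  vc=[15, 7]
8: 0x3f (blk 7, set 1) → VC-HIT  vc=[15, 5]
9: 0x2f (blk 5, set 1) → VC-HIT  vc=[15, 7]
10: 0x3b (blk 7, set 1) → VC-HIT  vc=[15, 5]
11: 0x79 (blk 15, set 1) → VC-HIT  vc=[7, 5]
12: 0x2d (blk 5, set 1) → VC-HIT  vc=[7, 15]
13: 0x7d (blk 15, set 1) → VC-HIT  vc=[7, 5]
14: 0x3c (blk 7, set 1) → VC-HIT  vc=[15, 5]
15: 0x2d (blk 5, set 1) → VC-HIT  vc=[15, 7]

MISSES = 3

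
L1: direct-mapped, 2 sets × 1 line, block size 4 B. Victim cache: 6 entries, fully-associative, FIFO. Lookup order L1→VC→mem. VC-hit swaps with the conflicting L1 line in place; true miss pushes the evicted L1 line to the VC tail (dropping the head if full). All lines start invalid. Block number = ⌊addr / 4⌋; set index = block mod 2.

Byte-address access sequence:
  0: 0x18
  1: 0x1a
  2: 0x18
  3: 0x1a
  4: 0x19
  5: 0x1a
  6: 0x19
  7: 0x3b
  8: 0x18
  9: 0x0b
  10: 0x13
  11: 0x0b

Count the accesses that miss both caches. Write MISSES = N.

MISSES = 4

#0 0x18→b6/s0 MISS; vc=[]
#1 0x1a→b6/s0 L1-HIT; vc=[]
#2 0x18→b6/s0 L1-HIT; vc=[]
#3 0x1a→b6/s0 L1-HIT; vc=[]
#4 0x19→b6/s0 L1-HIT; vc=[]
#5 0x1a→b6/s0 L1-HIT; vc=[]
#6 0x19→b6/s0 L1-HIT; vc=[]
#7 0x3b→b14/s0 MISS; vc=[6]
#8 0x18→b6/s0 VC-HIT; vc=[14]
#9 0xb→b2/s0 MISS; vc=[14,6]
#10 0x13→b4/s0 MISS; vc=[14,6,2]
#11 0xb→b2/s0 VC-HIT; vc=[14,6,4]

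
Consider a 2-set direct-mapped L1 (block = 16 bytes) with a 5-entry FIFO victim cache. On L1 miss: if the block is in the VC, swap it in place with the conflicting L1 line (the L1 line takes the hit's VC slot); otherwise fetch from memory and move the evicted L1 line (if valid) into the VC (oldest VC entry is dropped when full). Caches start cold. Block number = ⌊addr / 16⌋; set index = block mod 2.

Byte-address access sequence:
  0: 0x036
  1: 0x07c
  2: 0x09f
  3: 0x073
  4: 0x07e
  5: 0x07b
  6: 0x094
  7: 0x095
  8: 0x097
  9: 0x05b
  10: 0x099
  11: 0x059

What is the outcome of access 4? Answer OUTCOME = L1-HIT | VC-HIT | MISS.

0: 0x36 (blk 3, set 1) → MISS  vc=[]
1: 0x7c (blk 7, set 1) → MISS  vc=[3]
2: 0x9f (blk 9, set 1) → MISS  vc=[3, 7]
3: 0x73 (blk 7, set 1) → VC-HIT  vc=[3, 9]
4: 0x7e (blk 7, set 1) → L1-HIT  vc=[3, 9]
5: 0x7b (blk 7, set 1) → L1-HIT  vc=[3, 9]
6: 0x94 (blk 9, set 1) → VC-HIT  vc=[3, 7]
7: 0x95 (blk 9, set 1) → L1-HIT  vc=[3, 7]
8: 0x97 (blk 9, set 1) → L1-HIT  vc=[3, 7]
9: 0x5b (blk 5, set 1) → MISS  vc=[3, 7, 9]
10: 0x99 (blk 9, set 1) → VC-HIT  vc=[3, 7, 5]
11: 0x59 (blk 5, set 1) → VC-HIT  vc=[3, 7, 9]

OUTCOME = L1-HIT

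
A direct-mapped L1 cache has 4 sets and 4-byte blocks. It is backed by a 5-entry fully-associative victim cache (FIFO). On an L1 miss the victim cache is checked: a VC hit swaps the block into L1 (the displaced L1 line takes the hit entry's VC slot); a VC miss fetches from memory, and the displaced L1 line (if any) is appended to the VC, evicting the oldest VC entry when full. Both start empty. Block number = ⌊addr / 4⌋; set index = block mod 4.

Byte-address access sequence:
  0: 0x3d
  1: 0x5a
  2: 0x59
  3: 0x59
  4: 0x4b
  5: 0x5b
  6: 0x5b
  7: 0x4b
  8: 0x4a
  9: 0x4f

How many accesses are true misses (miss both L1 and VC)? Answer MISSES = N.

MISSES = 4

0: 0x3d (blk 15, set 3) → MISS  vc=[]
1: 0x5a (blk 22, set 2) → MISS  vc=[]
2: 0x59 (blk 22, set 2) → L1-HIT  vc=[]
3: 0x59 (blk 22, set 2) → L1-HIT  vc=[]
4: 0x4b (blk 18, set 2) → MISS  vc=[22]
5: 0x5b (blk 22, set 2) → VC-HIT  vc=[18]
6: 0x5b (blk 22, set 2) → L1-HIT  vc=[18]
7: 0x4b (blk 18, set 2) → VC-HIT  vc=[22]
8: 0x4a (blk 18, set 2) → L1-HIT  vc=[22]
9: 0x4f (blk 19, set 3) → MISS  vc=[22, 15]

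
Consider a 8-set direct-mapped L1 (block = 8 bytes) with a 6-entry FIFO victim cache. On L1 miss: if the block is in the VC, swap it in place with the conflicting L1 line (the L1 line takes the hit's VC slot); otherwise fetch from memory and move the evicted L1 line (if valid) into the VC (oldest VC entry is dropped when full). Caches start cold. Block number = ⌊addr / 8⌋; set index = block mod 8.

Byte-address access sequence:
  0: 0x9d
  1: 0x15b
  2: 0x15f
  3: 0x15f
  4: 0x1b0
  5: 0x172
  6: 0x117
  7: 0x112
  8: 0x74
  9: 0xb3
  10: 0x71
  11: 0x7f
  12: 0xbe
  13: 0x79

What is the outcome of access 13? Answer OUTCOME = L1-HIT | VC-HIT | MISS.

OUTCOME = VC-HIT

#0 0x9d→b19/s3 MISS; vc=[]
#1 0x15b→b43/s3 MISS; vc=[19]
#2 0x15f→b43/s3 L1-HIT; vc=[19]
#3 0x15f→b43/s3 L1-HIT; vc=[19]
#4 0x1b0→b54/s6 MISS; vc=[19]
#5 0x172→b46/s6 MISS; vc=[19,54]
#6 0x117→b34/s2 MISS; vc=[19,54]
#7 0x112→b34/s2 L1-HIT; vc=[19,54]
#8 0x74→b14/s6 MISS; vc=[19,54,46]
#9 0xb3→b22/s6 MISS; vc=[19,54,46,14]
#10 0x71→b14/s6 VC-HIT; vc=[19,54,46,22]
#11 0x7f→b15/s7 MISS; vc=[19,54,46,22]
#12 0xbe→b23/s7 MISS; vc=[19,54,46,22,15]
#13 0x79→b15/s7 VC-HIT; vc=[19,54,46,22,23]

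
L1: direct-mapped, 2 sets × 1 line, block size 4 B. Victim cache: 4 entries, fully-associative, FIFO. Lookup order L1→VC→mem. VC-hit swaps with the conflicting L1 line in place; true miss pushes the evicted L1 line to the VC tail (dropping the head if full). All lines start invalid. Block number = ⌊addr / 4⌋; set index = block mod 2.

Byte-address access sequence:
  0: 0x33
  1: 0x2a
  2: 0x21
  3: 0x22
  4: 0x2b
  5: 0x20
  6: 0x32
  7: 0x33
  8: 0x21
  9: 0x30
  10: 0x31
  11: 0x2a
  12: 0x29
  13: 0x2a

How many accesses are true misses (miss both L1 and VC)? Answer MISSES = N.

  [0] addr=0x33 blk=12 s=0: MISS | VC []
  [1] addr=0x2a blk=10 s=0: MISS | VC [12]
  [2] addr=0x21 blk=8 s=0: MISS | VC [12, 10]
  [3] addr=0x22 blk=8 s=0: L1-HIT | VC [12, 10]
  [4] addr=0x2b blk=10 s=0: VC-HIT | VC [12, 8]
  [5] addr=0x20 blk=8 s=0: VC-HIT | VC [12, 10]
  [6] addr=0x32 blk=12 s=0: VC-HIT | VC [8, 10]
  [7] addr=0x33 blk=12 s=0: L1-HIT | VC [8, 10]
  [8] addr=0x21 blk=8 s=0: VC-HIT | VC [12, 10]
  [9] addr=0x30 blk=12 s=0: VC-HIT | VC [8, 10]
  [10] addr=0x31 blk=12 s=0: L1-HIT | VC [8, 10]
  [11] addr=0x2a blk=10 s=0: VC-HIT | VC [8, 12]
  [12] addr=0x29 blk=10 s=0: L1-HIT | VC [8, 12]
  [13] addr=0x2a blk=10 s=0: L1-HIT | VC [8, 12]

MISSES = 3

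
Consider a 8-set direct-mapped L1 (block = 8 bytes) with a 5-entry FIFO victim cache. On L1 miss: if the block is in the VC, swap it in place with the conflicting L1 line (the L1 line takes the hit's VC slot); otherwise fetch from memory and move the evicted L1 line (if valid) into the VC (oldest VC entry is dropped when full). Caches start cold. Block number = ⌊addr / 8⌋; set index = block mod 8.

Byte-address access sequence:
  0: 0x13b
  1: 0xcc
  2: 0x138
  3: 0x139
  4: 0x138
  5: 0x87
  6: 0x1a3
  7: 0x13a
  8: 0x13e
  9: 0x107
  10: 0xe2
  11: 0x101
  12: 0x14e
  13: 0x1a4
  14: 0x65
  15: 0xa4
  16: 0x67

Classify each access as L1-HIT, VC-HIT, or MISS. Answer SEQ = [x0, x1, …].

#0 0x13b→b39/s7 MISS; vc=[]
#1 0xcc→b25/s1 MISS; vc=[]
#2 0x138→b39/s7 L1-HIT; vc=[]
#3 0x139→b39/s7 L1-HIT; vc=[]
#4 0x138→b39/s7 L1-HIT; vc=[]
#5 0x87→b16/s0 MISS; vc=[]
#6 0x1a3→b52/s4 MISS; vc=[]
#7 0x13a→b39/s7 L1-HIT; vc=[]
#8 0x13e→b39/s7 L1-HIT; vc=[]
#9 0x107→b32/s0 MISS; vc=[16]
#10 0xe2→b28/s4 MISS; vc=[16,52]
#11 0x101→b32/s0 L1-HIT; vc=[16,52]
#12 0x14e→b41/s1 MISS; vc=[16,52,25]
#13 0x1a4→b52/s4 VC-HIT; vc=[16,28,25]
#14 0x65→b12/s4 MISS; vc=[16,28,25,52]
#15 0xa4→b20/s4 MISS; vc=[16,28,25,52,12]
#16 0x67→b12/s4 VC-HIT; vc=[16,28,25,52,20]

SEQ = [MISS, MISS, L1-HIT, L1-HIT, L1-HIT, MISS, MISS, L1-HIT, L1-HIT, MISS, MISS, L1-HIT, MISS, VC-HIT, MISS, MISS, VC-HIT]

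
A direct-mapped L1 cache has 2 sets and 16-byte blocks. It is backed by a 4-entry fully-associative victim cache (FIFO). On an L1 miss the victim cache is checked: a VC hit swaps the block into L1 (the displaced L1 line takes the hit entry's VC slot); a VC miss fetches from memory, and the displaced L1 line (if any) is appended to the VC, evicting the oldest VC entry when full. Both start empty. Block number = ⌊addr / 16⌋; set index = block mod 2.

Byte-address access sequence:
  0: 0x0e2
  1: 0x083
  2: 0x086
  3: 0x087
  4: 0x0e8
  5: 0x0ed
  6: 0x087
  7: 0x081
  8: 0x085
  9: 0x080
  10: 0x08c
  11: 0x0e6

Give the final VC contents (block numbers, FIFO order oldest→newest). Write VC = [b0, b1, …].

VC = [8]

  [0] addr=0xe2 blk=14 s=0: MISS | VC []
  [1] addr=0x83 blk=8 s=0: MISS | VC [14]
  [2] addr=0x86 blk=8 s=0: L1-HIT | VC [14]
  [3] addr=0x87 blk=8 s=0: L1-HIT | VC [14]
  [4] addr=0xe8 blk=14 s=0: VC-HIT | VC [8]
  [5] addr=0xed blk=14 s=0: L1-HIT | VC [8]
  [6] addr=0x87 blk=8 s=0: VC-HIT | VC [14]
  [7] addr=0x81 blk=8 s=0: L1-HIT | VC [14]
  [8] addr=0x85 blk=8 s=0: L1-HIT | VC [14]
  [9] addr=0x80 blk=8 s=0: L1-HIT | VC [14]
  [10] addr=0x8c blk=8 s=0: L1-HIT | VC [14]
  [11] addr=0xe6 blk=14 s=0: VC-HIT | VC [8]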